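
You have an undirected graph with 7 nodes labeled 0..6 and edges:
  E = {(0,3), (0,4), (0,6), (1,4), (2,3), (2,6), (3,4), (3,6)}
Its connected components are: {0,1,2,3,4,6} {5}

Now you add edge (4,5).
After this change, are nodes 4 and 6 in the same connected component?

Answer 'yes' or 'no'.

Answer: yes

Derivation:
Initial components: {0,1,2,3,4,6} {5}
Adding edge (4,5): merges {0,1,2,3,4,6} and {5}.
New components: {0,1,2,3,4,5,6}
Are 4 and 6 in the same component? yes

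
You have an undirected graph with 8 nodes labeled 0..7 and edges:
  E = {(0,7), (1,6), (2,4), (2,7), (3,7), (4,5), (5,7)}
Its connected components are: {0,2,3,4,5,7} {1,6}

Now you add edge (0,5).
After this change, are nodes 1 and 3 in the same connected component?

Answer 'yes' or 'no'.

Initial components: {0,2,3,4,5,7} {1,6}
Adding edge (0,5): both already in same component {0,2,3,4,5,7}. No change.
New components: {0,2,3,4,5,7} {1,6}
Are 1 and 3 in the same component? no

Answer: no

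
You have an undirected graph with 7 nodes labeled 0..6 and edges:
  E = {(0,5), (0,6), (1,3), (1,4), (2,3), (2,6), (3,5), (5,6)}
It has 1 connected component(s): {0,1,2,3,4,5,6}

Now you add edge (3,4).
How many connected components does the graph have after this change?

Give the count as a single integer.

Answer: 1

Derivation:
Initial component count: 1
Add (3,4): endpoints already in same component. Count unchanged: 1.
New component count: 1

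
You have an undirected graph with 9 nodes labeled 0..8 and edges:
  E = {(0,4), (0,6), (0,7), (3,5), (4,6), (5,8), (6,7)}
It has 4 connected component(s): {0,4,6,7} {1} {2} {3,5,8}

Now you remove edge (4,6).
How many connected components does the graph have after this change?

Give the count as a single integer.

Initial component count: 4
Remove (4,6): not a bridge. Count unchanged: 4.
  After removal, components: {0,4,6,7} {1} {2} {3,5,8}
New component count: 4

Answer: 4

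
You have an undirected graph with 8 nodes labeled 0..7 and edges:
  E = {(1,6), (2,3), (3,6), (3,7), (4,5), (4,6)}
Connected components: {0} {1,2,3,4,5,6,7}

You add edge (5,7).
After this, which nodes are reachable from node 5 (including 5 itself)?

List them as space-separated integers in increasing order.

Answer: 1 2 3 4 5 6 7

Derivation:
Before: nodes reachable from 5: {1,2,3,4,5,6,7}
Adding (5,7): both endpoints already in same component. Reachability from 5 unchanged.
After: nodes reachable from 5: {1,2,3,4,5,6,7}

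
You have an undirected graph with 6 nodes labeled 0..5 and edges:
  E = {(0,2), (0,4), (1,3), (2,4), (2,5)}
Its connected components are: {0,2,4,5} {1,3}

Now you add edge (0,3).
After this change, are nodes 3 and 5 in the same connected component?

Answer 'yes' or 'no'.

Answer: yes

Derivation:
Initial components: {0,2,4,5} {1,3}
Adding edge (0,3): merges {0,2,4,5} and {1,3}.
New components: {0,1,2,3,4,5}
Are 3 and 5 in the same component? yes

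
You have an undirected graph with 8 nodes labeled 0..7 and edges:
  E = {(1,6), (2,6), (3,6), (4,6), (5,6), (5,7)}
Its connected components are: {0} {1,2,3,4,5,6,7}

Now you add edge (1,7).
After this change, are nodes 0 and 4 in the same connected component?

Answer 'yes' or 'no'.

Answer: no

Derivation:
Initial components: {0} {1,2,3,4,5,6,7}
Adding edge (1,7): both already in same component {1,2,3,4,5,6,7}. No change.
New components: {0} {1,2,3,4,5,6,7}
Are 0 and 4 in the same component? no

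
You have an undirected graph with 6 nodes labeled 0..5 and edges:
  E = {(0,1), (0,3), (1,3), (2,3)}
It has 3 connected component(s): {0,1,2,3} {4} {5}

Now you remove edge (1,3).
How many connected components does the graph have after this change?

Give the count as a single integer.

Answer: 3

Derivation:
Initial component count: 3
Remove (1,3): not a bridge. Count unchanged: 3.
  After removal, components: {0,1,2,3} {4} {5}
New component count: 3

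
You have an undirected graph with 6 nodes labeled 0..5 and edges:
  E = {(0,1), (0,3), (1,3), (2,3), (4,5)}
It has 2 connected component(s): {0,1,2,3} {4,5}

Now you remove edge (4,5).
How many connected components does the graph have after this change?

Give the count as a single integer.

Answer: 3

Derivation:
Initial component count: 2
Remove (4,5): it was a bridge. Count increases: 2 -> 3.
  After removal, components: {0,1,2,3} {4} {5}
New component count: 3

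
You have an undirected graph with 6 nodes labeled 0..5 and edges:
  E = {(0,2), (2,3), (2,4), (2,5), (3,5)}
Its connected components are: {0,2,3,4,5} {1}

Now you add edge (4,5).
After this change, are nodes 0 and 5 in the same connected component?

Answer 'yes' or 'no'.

Initial components: {0,2,3,4,5} {1}
Adding edge (4,5): both already in same component {0,2,3,4,5}. No change.
New components: {0,2,3,4,5} {1}
Are 0 and 5 in the same component? yes

Answer: yes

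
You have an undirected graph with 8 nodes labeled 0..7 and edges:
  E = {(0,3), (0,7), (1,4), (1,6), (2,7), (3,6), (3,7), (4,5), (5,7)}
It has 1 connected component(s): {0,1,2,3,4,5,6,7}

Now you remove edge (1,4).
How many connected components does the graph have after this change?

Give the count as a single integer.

Initial component count: 1
Remove (1,4): not a bridge. Count unchanged: 1.
  After removal, components: {0,1,2,3,4,5,6,7}
New component count: 1

Answer: 1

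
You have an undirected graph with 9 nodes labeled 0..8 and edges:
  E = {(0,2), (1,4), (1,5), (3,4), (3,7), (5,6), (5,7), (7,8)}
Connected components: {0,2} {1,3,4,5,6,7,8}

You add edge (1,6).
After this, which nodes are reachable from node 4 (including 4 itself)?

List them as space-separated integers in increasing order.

Answer: 1 3 4 5 6 7 8

Derivation:
Before: nodes reachable from 4: {1,3,4,5,6,7,8}
Adding (1,6): both endpoints already in same component. Reachability from 4 unchanged.
After: nodes reachable from 4: {1,3,4,5,6,7,8}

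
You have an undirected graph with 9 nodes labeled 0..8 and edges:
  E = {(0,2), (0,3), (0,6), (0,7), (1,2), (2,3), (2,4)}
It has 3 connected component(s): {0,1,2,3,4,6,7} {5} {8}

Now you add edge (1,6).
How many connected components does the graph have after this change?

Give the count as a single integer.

Answer: 3

Derivation:
Initial component count: 3
Add (1,6): endpoints already in same component. Count unchanged: 3.
New component count: 3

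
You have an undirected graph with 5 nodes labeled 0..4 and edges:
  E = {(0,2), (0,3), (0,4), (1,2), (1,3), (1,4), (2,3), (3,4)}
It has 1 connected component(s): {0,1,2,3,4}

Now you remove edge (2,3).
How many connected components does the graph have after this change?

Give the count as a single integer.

Initial component count: 1
Remove (2,3): not a bridge. Count unchanged: 1.
  After removal, components: {0,1,2,3,4}
New component count: 1

Answer: 1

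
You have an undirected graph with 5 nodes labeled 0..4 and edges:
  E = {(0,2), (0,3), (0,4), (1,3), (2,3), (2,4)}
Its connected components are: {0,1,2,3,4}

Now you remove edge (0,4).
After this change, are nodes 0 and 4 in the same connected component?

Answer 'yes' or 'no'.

Answer: yes

Derivation:
Initial components: {0,1,2,3,4}
Removing edge (0,4): not a bridge — component count unchanged at 1.
New components: {0,1,2,3,4}
Are 0 and 4 in the same component? yes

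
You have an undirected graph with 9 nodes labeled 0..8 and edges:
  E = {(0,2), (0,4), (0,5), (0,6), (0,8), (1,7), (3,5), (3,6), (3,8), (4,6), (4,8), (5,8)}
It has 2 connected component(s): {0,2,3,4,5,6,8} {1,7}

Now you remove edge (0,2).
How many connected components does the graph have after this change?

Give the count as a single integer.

Answer: 3

Derivation:
Initial component count: 2
Remove (0,2): it was a bridge. Count increases: 2 -> 3.
  After removal, components: {0,3,4,5,6,8} {1,7} {2}
New component count: 3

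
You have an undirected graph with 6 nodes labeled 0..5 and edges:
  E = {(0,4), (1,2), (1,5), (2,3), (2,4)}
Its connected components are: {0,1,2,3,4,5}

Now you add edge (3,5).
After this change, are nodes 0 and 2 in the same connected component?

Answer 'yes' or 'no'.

Initial components: {0,1,2,3,4,5}
Adding edge (3,5): both already in same component {0,1,2,3,4,5}. No change.
New components: {0,1,2,3,4,5}
Are 0 and 2 in the same component? yes

Answer: yes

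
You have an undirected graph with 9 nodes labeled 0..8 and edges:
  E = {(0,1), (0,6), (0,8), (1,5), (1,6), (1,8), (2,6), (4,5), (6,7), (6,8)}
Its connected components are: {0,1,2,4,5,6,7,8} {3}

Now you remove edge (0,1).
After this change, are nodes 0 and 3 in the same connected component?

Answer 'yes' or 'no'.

Initial components: {0,1,2,4,5,6,7,8} {3}
Removing edge (0,1): not a bridge — component count unchanged at 2.
New components: {0,1,2,4,5,6,7,8} {3}
Are 0 and 3 in the same component? no

Answer: no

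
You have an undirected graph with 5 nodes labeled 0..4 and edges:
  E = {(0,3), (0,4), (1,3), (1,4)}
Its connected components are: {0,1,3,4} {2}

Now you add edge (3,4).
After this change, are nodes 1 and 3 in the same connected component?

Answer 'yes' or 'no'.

Initial components: {0,1,3,4} {2}
Adding edge (3,4): both already in same component {0,1,3,4}. No change.
New components: {0,1,3,4} {2}
Are 1 and 3 in the same component? yes

Answer: yes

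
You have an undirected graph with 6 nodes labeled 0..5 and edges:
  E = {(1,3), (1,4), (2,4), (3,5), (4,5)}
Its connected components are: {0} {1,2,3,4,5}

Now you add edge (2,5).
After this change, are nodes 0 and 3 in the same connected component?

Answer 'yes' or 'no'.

Initial components: {0} {1,2,3,4,5}
Adding edge (2,5): both already in same component {1,2,3,4,5}. No change.
New components: {0} {1,2,3,4,5}
Are 0 and 3 in the same component? no

Answer: no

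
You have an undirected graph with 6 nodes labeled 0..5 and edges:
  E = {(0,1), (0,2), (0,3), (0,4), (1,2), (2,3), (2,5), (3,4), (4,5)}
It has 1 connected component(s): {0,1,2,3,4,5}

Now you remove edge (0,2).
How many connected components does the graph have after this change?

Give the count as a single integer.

Initial component count: 1
Remove (0,2): not a bridge. Count unchanged: 1.
  After removal, components: {0,1,2,3,4,5}
New component count: 1

Answer: 1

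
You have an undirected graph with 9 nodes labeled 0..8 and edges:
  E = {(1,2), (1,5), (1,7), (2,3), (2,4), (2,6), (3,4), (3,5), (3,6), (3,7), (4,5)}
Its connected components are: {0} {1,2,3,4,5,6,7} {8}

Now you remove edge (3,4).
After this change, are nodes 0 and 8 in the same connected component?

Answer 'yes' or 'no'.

Initial components: {0} {1,2,3,4,5,6,7} {8}
Removing edge (3,4): not a bridge — component count unchanged at 3.
New components: {0} {1,2,3,4,5,6,7} {8}
Are 0 and 8 in the same component? no

Answer: no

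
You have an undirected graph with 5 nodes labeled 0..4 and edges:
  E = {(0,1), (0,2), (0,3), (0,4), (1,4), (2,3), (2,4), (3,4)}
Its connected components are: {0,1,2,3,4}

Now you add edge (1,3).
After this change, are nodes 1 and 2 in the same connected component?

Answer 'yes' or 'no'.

Answer: yes

Derivation:
Initial components: {0,1,2,3,4}
Adding edge (1,3): both already in same component {0,1,2,3,4}. No change.
New components: {0,1,2,3,4}
Are 1 and 2 in the same component? yes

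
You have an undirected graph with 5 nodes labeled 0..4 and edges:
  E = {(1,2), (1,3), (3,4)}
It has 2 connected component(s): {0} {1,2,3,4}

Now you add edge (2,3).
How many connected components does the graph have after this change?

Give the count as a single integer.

Initial component count: 2
Add (2,3): endpoints already in same component. Count unchanged: 2.
New component count: 2

Answer: 2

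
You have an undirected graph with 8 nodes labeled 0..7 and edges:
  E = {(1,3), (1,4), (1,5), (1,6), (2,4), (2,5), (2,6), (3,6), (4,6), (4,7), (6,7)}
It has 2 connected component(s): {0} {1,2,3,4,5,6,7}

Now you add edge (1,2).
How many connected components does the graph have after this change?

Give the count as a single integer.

Answer: 2

Derivation:
Initial component count: 2
Add (1,2): endpoints already in same component. Count unchanged: 2.
New component count: 2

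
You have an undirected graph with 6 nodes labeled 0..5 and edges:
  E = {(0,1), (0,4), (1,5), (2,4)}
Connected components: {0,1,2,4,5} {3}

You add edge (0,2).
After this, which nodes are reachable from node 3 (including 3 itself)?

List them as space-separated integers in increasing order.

Before: nodes reachable from 3: {3}
Adding (0,2): both endpoints already in same component. Reachability from 3 unchanged.
After: nodes reachable from 3: {3}

Answer: 3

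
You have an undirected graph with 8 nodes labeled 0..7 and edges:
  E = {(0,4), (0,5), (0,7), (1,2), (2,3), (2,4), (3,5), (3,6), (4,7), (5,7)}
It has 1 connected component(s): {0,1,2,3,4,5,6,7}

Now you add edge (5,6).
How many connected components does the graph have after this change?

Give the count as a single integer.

Initial component count: 1
Add (5,6): endpoints already in same component. Count unchanged: 1.
New component count: 1

Answer: 1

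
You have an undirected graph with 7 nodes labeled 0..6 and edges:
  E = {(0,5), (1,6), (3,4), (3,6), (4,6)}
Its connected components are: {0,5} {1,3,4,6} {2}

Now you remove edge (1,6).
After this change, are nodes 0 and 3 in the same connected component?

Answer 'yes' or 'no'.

Answer: no

Derivation:
Initial components: {0,5} {1,3,4,6} {2}
Removing edge (1,6): it was a bridge — component count 3 -> 4.
New components: {0,5} {1} {2} {3,4,6}
Are 0 and 3 in the same component? no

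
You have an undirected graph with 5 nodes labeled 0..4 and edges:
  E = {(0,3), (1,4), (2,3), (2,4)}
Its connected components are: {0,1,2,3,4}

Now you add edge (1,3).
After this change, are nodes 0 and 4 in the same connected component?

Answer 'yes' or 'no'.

Initial components: {0,1,2,3,4}
Adding edge (1,3): both already in same component {0,1,2,3,4}. No change.
New components: {0,1,2,3,4}
Are 0 and 4 in the same component? yes

Answer: yes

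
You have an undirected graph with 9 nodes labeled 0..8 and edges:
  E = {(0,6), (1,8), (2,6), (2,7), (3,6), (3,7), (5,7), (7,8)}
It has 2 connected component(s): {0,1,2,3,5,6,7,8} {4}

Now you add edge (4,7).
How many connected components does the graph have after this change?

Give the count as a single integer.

Answer: 1

Derivation:
Initial component count: 2
Add (4,7): merges two components. Count decreases: 2 -> 1.
New component count: 1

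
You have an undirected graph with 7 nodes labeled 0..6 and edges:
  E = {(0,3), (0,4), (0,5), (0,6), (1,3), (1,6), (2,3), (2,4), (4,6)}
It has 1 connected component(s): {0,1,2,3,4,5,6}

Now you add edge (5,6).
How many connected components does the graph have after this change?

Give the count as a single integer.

Answer: 1

Derivation:
Initial component count: 1
Add (5,6): endpoints already in same component. Count unchanged: 1.
New component count: 1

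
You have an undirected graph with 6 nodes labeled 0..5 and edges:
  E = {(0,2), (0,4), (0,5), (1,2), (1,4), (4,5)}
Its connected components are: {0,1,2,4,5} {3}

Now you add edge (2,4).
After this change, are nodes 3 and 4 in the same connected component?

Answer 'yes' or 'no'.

Answer: no

Derivation:
Initial components: {0,1,2,4,5} {3}
Adding edge (2,4): both already in same component {0,1,2,4,5}. No change.
New components: {0,1,2,4,5} {3}
Are 3 and 4 in the same component? no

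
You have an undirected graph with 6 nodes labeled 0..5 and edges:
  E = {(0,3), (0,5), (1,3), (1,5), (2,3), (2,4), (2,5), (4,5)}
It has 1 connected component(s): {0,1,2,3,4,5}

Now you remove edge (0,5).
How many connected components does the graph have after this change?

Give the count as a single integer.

Answer: 1

Derivation:
Initial component count: 1
Remove (0,5): not a bridge. Count unchanged: 1.
  After removal, components: {0,1,2,3,4,5}
New component count: 1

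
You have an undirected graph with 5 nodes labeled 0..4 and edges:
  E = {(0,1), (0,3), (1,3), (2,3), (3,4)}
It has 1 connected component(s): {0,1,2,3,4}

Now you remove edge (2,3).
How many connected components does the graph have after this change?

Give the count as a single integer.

Answer: 2

Derivation:
Initial component count: 1
Remove (2,3): it was a bridge. Count increases: 1 -> 2.
  After removal, components: {0,1,3,4} {2}
New component count: 2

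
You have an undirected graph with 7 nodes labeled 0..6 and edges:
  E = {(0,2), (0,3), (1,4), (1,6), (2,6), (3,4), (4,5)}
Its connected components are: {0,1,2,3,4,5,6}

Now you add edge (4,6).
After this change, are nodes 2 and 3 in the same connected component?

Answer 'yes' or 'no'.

Initial components: {0,1,2,3,4,5,6}
Adding edge (4,6): both already in same component {0,1,2,3,4,5,6}. No change.
New components: {0,1,2,3,4,5,6}
Are 2 and 3 in the same component? yes

Answer: yes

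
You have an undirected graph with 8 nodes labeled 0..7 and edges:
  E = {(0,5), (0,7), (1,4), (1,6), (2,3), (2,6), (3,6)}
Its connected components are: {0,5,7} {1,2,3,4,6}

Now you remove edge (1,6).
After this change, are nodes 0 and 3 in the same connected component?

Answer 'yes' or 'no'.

Answer: no

Derivation:
Initial components: {0,5,7} {1,2,3,4,6}
Removing edge (1,6): it was a bridge — component count 2 -> 3.
New components: {0,5,7} {1,4} {2,3,6}
Are 0 and 3 in the same component? no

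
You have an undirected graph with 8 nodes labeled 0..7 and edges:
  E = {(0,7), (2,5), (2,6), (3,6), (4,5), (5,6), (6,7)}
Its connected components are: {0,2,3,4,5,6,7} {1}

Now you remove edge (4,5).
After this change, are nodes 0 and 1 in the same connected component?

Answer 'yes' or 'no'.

Initial components: {0,2,3,4,5,6,7} {1}
Removing edge (4,5): it was a bridge — component count 2 -> 3.
New components: {0,2,3,5,6,7} {1} {4}
Are 0 and 1 in the same component? no

Answer: no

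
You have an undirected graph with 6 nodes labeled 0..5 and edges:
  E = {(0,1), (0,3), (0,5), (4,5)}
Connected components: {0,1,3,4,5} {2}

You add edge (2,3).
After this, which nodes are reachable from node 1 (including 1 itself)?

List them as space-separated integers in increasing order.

Before: nodes reachable from 1: {0,1,3,4,5}
Adding (2,3): merges 1's component with another. Reachability grows.
After: nodes reachable from 1: {0,1,2,3,4,5}

Answer: 0 1 2 3 4 5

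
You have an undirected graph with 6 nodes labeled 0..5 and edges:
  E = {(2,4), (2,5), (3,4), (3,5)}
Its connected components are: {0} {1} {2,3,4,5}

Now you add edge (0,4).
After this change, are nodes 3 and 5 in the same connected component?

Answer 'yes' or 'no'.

Answer: yes

Derivation:
Initial components: {0} {1} {2,3,4,5}
Adding edge (0,4): merges {0} and {2,3,4,5}.
New components: {0,2,3,4,5} {1}
Are 3 and 5 in the same component? yes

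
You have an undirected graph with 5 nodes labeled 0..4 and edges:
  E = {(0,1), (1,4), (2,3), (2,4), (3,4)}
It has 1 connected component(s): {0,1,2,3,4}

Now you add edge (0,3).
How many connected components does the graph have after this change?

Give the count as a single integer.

Answer: 1

Derivation:
Initial component count: 1
Add (0,3): endpoints already in same component. Count unchanged: 1.
New component count: 1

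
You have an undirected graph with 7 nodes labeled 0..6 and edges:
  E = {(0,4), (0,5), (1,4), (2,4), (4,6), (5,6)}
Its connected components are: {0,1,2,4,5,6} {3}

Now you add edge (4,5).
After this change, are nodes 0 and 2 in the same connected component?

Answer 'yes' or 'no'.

Answer: yes

Derivation:
Initial components: {0,1,2,4,5,6} {3}
Adding edge (4,5): both already in same component {0,1,2,4,5,6}. No change.
New components: {0,1,2,4,5,6} {3}
Are 0 and 2 in the same component? yes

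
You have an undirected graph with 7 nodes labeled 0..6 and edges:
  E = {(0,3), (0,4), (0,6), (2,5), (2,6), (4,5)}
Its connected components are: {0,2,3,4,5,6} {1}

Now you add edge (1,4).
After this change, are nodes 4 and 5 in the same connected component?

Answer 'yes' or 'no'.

Initial components: {0,2,3,4,5,6} {1}
Adding edge (1,4): merges {1} and {0,2,3,4,5,6}.
New components: {0,1,2,3,4,5,6}
Are 4 and 5 in the same component? yes

Answer: yes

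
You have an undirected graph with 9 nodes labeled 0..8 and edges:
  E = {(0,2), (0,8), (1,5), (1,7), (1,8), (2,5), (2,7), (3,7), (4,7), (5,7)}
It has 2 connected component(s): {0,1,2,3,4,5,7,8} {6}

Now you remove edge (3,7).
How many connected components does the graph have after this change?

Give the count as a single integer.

Initial component count: 2
Remove (3,7): it was a bridge. Count increases: 2 -> 3.
  After removal, components: {0,1,2,4,5,7,8} {3} {6}
New component count: 3

Answer: 3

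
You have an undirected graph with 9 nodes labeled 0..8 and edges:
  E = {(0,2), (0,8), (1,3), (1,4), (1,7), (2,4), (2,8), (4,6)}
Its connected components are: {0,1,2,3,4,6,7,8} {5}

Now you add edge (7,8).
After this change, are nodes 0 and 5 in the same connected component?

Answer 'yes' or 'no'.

Answer: no

Derivation:
Initial components: {0,1,2,3,4,6,7,8} {5}
Adding edge (7,8): both already in same component {0,1,2,3,4,6,7,8}. No change.
New components: {0,1,2,3,4,6,7,8} {5}
Are 0 and 5 in the same component? no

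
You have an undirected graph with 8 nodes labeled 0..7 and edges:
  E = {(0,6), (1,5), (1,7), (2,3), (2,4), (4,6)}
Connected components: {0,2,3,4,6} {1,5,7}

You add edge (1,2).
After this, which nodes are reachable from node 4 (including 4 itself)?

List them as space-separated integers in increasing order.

Answer: 0 1 2 3 4 5 6 7

Derivation:
Before: nodes reachable from 4: {0,2,3,4,6}
Adding (1,2): merges 4's component with another. Reachability grows.
After: nodes reachable from 4: {0,1,2,3,4,5,6,7}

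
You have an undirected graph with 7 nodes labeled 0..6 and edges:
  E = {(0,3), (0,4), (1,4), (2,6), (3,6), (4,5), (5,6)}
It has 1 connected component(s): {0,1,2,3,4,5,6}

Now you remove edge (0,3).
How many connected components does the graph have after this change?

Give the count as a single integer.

Answer: 1

Derivation:
Initial component count: 1
Remove (0,3): not a bridge. Count unchanged: 1.
  After removal, components: {0,1,2,3,4,5,6}
New component count: 1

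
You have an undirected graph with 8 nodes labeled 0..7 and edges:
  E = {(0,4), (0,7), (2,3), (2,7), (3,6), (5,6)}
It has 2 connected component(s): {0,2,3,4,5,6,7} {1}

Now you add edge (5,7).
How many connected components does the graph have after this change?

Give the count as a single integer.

Answer: 2

Derivation:
Initial component count: 2
Add (5,7): endpoints already in same component. Count unchanged: 2.
New component count: 2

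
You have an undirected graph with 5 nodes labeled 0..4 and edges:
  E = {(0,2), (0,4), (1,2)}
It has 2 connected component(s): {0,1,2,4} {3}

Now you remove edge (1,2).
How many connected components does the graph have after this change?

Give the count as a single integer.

Answer: 3

Derivation:
Initial component count: 2
Remove (1,2): it was a bridge. Count increases: 2 -> 3.
  After removal, components: {0,2,4} {1} {3}
New component count: 3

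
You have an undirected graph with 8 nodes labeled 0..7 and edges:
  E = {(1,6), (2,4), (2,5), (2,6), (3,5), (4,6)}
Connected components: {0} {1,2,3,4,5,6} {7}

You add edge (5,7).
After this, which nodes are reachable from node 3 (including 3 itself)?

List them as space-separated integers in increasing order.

Before: nodes reachable from 3: {1,2,3,4,5,6}
Adding (5,7): merges 3's component with another. Reachability grows.
After: nodes reachable from 3: {1,2,3,4,5,6,7}

Answer: 1 2 3 4 5 6 7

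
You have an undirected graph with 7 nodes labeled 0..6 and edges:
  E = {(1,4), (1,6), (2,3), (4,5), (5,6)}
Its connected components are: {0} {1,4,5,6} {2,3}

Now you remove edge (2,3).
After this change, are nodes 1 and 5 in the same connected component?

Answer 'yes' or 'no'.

Answer: yes

Derivation:
Initial components: {0} {1,4,5,6} {2,3}
Removing edge (2,3): it was a bridge — component count 3 -> 4.
New components: {0} {1,4,5,6} {2} {3}
Are 1 and 5 in the same component? yes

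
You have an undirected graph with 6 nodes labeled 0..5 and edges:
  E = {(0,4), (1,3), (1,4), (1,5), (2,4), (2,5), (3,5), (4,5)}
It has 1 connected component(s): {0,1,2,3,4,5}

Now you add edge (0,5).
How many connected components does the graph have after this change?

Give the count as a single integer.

Answer: 1

Derivation:
Initial component count: 1
Add (0,5): endpoints already in same component. Count unchanged: 1.
New component count: 1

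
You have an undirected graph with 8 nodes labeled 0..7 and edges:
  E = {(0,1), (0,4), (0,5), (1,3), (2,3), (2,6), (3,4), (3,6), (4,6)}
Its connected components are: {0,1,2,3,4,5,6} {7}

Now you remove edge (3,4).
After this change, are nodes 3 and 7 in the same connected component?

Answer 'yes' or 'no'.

Answer: no

Derivation:
Initial components: {0,1,2,3,4,5,6} {7}
Removing edge (3,4): not a bridge — component count unchanged at 2.
New components: {0,1,2,3,4,5,6} {7}
Are 3 and 7 in the same component? no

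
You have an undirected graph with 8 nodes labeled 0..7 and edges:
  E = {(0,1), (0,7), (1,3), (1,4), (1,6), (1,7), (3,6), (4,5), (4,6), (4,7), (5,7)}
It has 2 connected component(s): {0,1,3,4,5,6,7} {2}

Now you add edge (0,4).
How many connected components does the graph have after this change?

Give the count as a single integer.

Initial component count: 2
Add (0,4): endpoints already in same component. Count unchanged: 2.
New component count: 2

Answer: 2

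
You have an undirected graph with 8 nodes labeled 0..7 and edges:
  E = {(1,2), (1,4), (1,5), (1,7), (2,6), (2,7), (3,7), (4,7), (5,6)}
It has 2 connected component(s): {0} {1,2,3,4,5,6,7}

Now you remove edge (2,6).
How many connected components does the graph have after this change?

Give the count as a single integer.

Initial component count: 2
Remove (2,6): not a bridge. Count unchanged: 2.
  After removal, components: {0} {1,2,3,4,5,6,7}
New component count: 2

Answer: 2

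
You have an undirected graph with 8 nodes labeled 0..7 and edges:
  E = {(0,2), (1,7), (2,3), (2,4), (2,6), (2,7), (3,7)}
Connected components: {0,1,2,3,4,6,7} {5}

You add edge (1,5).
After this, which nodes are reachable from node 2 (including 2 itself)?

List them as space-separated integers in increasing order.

Before: nodes reachable from 2: {0,1,2,3,4,6,7}
Adding (1,5): merges 2's component with another. Reachability grows.
After: nodes reachable from 2: {0,1,2,3,4,5,6,7}

Answer: 0 1 2 3 4 5 6 7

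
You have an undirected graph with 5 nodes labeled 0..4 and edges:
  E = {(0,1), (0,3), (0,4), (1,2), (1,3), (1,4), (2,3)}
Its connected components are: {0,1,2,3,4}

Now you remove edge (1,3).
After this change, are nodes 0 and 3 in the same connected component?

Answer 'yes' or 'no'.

Initial components: {0,1,2,3,4}
Removing edge (1,3): not a bridge — component count unchanged at 1.
New components: {0,1,2,3,4}
Are 0 and 3 in the same component? yes

Answer: yes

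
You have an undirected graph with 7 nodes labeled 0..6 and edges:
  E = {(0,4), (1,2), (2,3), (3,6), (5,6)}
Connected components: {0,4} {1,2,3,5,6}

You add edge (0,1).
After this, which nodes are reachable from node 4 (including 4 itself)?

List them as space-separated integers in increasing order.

Answer: 0 1 2 3 4 5 6

Derivation:
Before: nodes reachable from 4: {0,4}
Adding (0,1): merges 4's component with another. Reachability grows.
After: nodes reachable from 4: {0,1,2,3,4,5,6}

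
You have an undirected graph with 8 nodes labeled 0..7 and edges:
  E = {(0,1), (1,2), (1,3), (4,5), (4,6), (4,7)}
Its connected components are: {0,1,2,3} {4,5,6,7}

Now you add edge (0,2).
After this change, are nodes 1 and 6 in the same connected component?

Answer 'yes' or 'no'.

Answer: no

Derivation:
Initial components: {0,1,2,3} {4,5,6,7}
Adding edge (0,2): both already in same component {0,1,2,3}. No change.
New components: {0,1,2,3} {4,5,6,7}
Are 1 and 6 in the same component? no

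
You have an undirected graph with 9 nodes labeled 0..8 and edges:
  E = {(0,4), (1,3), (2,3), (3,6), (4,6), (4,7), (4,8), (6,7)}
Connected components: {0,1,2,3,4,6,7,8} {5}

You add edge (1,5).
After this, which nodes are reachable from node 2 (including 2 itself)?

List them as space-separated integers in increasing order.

Answer: 0 1 2 3 4 5 6 7 8

Derivation:
Before: nodes reachable from 2: {0,1,2,3,4,6,7,8}
Adding (1,5): merges 2's component with another. Reachability grows.
After: nodes reachable from 2: {0,1,2,3,4,5,6,7,8}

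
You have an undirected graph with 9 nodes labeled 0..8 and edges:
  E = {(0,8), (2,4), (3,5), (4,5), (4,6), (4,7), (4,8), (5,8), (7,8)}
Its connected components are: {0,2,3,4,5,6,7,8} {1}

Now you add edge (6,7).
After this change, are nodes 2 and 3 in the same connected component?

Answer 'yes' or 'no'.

Initial components: {0,2,3,4,5,6,7,8} {1}
Adding edge (6,7): both already in same component {0,2,3,4,5,6,7,8}. No change.
New components: {0,2,3,4,5,6,7,8} {1}
Are 2 and 3 in the same component? yes

Answer: yes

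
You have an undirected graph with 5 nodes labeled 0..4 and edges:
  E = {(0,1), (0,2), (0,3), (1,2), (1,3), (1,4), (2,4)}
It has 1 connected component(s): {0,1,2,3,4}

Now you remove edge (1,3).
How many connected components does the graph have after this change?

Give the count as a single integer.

Initial component count: 1
Remove (1,3): not a bridge. Count unchanged: 1.
  After removal, components: {0,1,2,3,4}
New component count: 1

Answer: 1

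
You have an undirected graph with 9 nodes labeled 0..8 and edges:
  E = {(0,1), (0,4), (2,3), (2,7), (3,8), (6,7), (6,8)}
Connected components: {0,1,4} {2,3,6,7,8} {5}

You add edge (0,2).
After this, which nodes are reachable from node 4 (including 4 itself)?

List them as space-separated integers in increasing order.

Answer: 0 1 2 3 4 6 7 8

Derivation:
Before: nodes reachable from 4: {0,1,4}
Adding (0,2): merges 4's component with another. Reachability grows.
After: nodes reachable from 4: {0,1,2,3,4,6,7,8}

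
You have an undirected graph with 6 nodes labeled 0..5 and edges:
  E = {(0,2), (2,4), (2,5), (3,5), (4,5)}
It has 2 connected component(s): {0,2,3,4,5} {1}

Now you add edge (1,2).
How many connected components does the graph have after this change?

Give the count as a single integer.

Answer: 1

Derivation:
Initial component count: 2
Add (1,2): merges two components. Count decreases: 2 -> 1.
New component count: 1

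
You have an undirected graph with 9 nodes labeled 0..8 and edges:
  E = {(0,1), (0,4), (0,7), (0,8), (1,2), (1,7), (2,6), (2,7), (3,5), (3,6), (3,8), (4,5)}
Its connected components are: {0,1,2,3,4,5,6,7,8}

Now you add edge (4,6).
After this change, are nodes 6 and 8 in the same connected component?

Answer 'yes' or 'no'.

Initial components: {0,1,2,3,4,5,6,7,8}
Adding edge (4,6): both already in same component {0,1,2,3,4,5,6,7,8}. No change.
New components: {0,1,2,3,4,5,6,7,8}
Are 6 and 8 in the same component? yes

Answer: yes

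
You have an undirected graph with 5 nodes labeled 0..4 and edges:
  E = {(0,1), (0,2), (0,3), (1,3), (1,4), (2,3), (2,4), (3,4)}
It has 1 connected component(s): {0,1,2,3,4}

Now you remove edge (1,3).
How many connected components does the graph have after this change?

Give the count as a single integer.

Initial component count: 1
Remove (1,3): not a bridge. Count unchanged: 1.
  After removal, components: {0,1,2,3,4}
New component count: 1

Answer: 1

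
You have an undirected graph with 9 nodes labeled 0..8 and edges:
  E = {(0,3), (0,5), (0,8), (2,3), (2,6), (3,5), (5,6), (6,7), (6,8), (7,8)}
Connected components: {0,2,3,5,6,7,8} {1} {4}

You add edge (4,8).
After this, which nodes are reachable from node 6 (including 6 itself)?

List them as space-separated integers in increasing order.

Before: nodes reachable from 6: {0,2,3,5,6,7,8}
Adding (4,8): merges 6's component with another. Reachability grows.
After: nodes reachable from 6: {0,2,3,4,5,6,7,8}

Answer: 0 2 3 4 5 6 7 8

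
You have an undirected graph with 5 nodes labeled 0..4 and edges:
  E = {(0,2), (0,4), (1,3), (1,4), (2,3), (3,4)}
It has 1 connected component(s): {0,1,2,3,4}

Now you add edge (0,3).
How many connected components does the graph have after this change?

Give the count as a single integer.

Initial component count: 1
Add (0,3): endpoints already in same component. Count unchanged: 1.
New component count: 1

Answer: 1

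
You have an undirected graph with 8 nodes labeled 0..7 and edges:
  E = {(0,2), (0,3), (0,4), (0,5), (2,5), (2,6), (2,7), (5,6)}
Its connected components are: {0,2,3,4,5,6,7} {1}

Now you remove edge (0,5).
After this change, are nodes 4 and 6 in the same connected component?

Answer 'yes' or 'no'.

Initial components: {0,2,3,4,5,6,7} {1}
Removing edge (0,5): not a bridge — component count unchanged at 2.
New components: {0,2,3,4,5,6,7} {1}
Are 4 and 6 in the same component? yes

Answer: yes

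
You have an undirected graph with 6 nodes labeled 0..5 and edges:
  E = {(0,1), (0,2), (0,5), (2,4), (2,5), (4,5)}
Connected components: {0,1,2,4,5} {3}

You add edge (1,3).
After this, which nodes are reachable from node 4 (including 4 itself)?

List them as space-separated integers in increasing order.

Before: nodes reachable from 4: {0,1,2,4,5}
Adding (1,3): merges 4's component with another. Reachability grows.
After: nodes reachable from 4: {0,1,2,3,4,5}

Answer: 0 1 2 3 4 5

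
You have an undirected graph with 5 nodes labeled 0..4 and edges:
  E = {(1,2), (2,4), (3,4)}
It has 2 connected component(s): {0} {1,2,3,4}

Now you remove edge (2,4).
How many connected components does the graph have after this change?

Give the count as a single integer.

Answer: 3

Derivation:
Initial component count: 2
Remove (2,4): it was a bridge. Count increases: 2 -> 3.
  After removal, components: {0} {1,2} {3,4}
New component count: 3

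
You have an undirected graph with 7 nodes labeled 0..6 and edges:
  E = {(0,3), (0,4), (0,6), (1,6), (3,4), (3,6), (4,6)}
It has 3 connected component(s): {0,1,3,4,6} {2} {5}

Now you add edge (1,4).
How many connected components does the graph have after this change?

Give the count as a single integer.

Answer: 3

Derivation:
Initial component count: 3
Add (1,4): endpoints already in same component. Count unchanged: 3.
New component count: 3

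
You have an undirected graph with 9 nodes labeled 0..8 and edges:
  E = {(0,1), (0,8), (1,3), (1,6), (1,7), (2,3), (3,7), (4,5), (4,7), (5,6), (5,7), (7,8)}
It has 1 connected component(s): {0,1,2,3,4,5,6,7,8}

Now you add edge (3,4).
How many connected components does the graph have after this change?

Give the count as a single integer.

Initial component count: 1
Add (3,4): endpoints already in same component. Count unchanged: 1.
New component count: 1

Answer: 1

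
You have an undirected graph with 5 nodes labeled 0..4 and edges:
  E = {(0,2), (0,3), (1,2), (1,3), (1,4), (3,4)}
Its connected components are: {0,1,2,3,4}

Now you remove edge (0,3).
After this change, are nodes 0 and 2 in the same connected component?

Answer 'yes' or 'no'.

Initial components: {0,1,2,3,4}
Removing edge (0,3): not a bridge — component count unchanged at 1.
New components: {0,1,2,3,4}
Are 0 and 2 in the same component? yes

Answer: yes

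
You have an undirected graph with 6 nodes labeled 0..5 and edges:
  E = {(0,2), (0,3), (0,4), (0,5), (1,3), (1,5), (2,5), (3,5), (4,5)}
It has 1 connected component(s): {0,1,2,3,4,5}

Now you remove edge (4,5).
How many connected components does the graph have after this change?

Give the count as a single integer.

Answer: 1

Derivation:
Initial component count: 1
Remove (4,5): not a bridge. Count unchanged: 1.
  After removal, components: {0,1,2,3,4,5}
New component count: 1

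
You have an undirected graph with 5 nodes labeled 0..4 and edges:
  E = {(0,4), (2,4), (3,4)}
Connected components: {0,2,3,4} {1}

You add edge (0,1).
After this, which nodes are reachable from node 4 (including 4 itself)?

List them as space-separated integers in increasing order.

Answer: 0 1 2 3 4

Derivation:
Before: nodes reachable from 4: {0,2,3,4}
Adding (0,1): merges 4's component with another. Reachability grows.
After: nodes reachable from 4: {0,1,2,3,4}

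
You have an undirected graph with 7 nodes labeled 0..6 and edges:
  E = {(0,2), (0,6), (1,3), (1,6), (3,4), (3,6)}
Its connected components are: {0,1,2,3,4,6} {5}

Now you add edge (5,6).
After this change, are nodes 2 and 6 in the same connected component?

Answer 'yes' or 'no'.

Initial components: {0,1,2,3,4,6} {5}
Adding edge (5,6): merges {5} and {0,1,2,3,4,6}.
New components: {0,1,2,3,4,5,6}
Are 2 and 6 in the same component? yes

Answer: yes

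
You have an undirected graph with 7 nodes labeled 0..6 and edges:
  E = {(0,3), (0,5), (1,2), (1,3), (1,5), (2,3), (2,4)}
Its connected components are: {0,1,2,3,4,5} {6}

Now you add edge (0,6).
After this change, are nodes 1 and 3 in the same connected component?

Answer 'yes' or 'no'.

Answer: yes

Derivation:
Initial components: {0,1,2,3,4,5} {6}
Adding edge (0,6): merges {0,1,2,3,4,5} and {6}.
New components: {0,1,2,3,4,5,6}
Are 1 and 3 in the same component? yes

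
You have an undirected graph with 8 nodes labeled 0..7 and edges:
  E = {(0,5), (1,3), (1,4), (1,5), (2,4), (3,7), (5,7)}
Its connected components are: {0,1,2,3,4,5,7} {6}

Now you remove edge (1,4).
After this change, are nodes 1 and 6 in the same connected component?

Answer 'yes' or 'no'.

Answer: no

Derivation:
Initial components: {0,1,2,3,4,5,7} {6}
Removing edge (1,4): it was a bridge — component count 2 -> 3.
New components: {0,1,3,5,7} {2,4} {6}
Are 1 and 6 in the same component? no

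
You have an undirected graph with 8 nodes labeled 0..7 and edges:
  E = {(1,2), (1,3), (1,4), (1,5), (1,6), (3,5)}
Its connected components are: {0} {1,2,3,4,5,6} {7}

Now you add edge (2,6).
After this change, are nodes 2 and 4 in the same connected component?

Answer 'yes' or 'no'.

Answer: yes

Derivation:
Initial components: {0} {1,2,3,4,5,6} {7}
Adding edge (2,6): both already in same component {1,2,3,4,5,6}. No change.
New components: {0} {1,2,3,4,5,6} {7}
Are 2 and 4 in the same component? yes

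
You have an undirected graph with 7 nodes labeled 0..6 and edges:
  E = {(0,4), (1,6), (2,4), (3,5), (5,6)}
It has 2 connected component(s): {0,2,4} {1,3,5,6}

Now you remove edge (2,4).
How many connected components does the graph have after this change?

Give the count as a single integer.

Answer: 3

Derivation:
Initial component count: 2
Remove (2,4): it was a bridge. Count increases: 2 -> 3.
  After removal, components: {0,4} {1,3,5,6} {2}
New component count: 3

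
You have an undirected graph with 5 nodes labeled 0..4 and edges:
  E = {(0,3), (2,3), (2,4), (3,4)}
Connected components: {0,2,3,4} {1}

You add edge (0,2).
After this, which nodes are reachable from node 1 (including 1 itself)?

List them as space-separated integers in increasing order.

Answer: 1

Derivation:
Before: nodes reachable from 1: {1}
Adding (0,2): both endpoints already in same component. Reachability from 1 unchanged.
After: nodes reachable from 1: {1}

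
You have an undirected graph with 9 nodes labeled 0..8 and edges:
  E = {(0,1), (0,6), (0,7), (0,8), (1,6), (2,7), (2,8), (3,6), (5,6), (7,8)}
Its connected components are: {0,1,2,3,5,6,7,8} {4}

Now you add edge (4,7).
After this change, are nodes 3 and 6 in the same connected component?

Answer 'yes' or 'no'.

Initial components: {0,1,2,3,5,6,7,8} {4}
Adding edge (4,7): merges {4} and {0,1,2,3,5,6,7,8}.
New components: {0,1,2,3,4,5,6,7,8}
Are 3 and 6 in the same component? yes

Answer: yes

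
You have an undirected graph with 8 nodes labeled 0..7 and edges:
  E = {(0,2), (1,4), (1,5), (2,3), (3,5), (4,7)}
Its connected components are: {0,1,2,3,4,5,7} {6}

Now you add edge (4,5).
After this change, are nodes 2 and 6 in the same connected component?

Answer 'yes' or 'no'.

Initial components: {0,1,2,3,4,5,7} {6}
Adding edge (4,5): both already in same component {0,1,2,3,4,5,7}. No change.
New components: {0,1,2,3,4,5,7} {6}
Are 2 and 6 in the same component? no

Answer: no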